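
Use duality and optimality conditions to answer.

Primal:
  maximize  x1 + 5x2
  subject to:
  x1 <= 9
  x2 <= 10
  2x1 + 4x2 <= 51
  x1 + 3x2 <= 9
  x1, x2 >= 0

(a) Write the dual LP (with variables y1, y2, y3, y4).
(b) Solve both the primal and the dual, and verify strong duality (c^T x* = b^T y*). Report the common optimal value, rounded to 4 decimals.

The standard primal-dual pair for 'max c^T x s.t. A x <= b, x >= 0' is:
  Dual:  min b^T y  s.t.  A^T y >= c,  y >= 0.

So the dual LP is:
  minimize  9y1 + 10y2 + 51y3 + 9y4
  subject to:
    y1 + 2y3 + y4 >= 1
    y2 + 4y3 + 3y4 >= 5
    y1, y2, y3, y4 >= 0

Solving the primal: x* = (0, 3).
  primal value c^T x* = 15.
Solving the dual: y* = (0, 0, 0, 1.6667).
  dual value b^T y* = 15.
Strong duality: c^T x* = b^T y*. Confirmed.

15


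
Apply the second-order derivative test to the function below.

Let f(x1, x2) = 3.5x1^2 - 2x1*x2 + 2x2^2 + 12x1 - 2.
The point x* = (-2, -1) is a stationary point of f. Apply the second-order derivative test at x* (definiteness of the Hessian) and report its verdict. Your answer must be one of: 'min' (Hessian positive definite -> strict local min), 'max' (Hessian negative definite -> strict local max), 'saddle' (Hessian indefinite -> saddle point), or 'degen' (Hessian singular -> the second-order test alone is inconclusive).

Compute the Hessian H = grad^2 f:
  H = [[7, -2], [-2, 4]]
Verify stationarity: grad f(x*) = H x* + g = (0, 0).
Eigenvalues of H: 3, 8.
Both eigenvalues > 0, so H is positive definite -> x* is a strict local min.

min


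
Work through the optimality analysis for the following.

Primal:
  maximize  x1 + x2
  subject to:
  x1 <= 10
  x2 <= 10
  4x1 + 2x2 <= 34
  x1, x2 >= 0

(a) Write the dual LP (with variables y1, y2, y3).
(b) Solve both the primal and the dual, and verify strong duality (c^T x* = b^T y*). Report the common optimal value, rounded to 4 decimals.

The standard primal-dual pair for 'max c^T x s.t. A x <= b, x >= 0' is:
  Dual:  min b^T y  s.t.  A^T y >= c,  y >= 0.

So the dual LP is:
  minimize  10y1 + 10y2 + 34y3
  subject to:
    y1 + 4y3 >= 1
    y2 + 2y3 >= 1
    y1, y2, y3 >= 0

Solving the primal: x* = (3.5, 10).
  primal value c^T x* = 13.5.
Solving the dual: y* = (0, 0.5, 0.25).
  dual value b^T y* = 13.5.
Strong duality: c^T x* = b^T y*. Confirmed.

13.5


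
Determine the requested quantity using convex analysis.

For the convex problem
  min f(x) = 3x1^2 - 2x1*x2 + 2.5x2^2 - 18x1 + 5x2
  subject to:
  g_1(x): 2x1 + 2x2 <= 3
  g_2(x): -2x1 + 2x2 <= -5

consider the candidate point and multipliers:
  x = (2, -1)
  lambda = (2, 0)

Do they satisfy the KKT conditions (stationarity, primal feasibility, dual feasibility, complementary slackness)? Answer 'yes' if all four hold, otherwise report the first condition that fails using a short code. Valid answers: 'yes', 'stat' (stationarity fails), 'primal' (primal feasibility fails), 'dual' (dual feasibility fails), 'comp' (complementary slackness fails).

Gradient of f: grad f(x) = Q x + c = (-4, -4)
Constraint values g_i(x) = a_i^T x - b_i:
  g_1((2, -1)) = -1
  g_2((2, -1)) = -1
Stationarity residual: grad f(x) + sum_i lambda_i a_i = (0, 0)
  -> stationarity OK
Primal feasibility (all g_i <= 0): OK
Dual feasibility (all lambda_i >= 0): OK
Complementary slackness (lambda_i * g_i(x) = 0 for all i): FAILS

Verdict: the first failing condition is complementary_slackness -> comp.

comp


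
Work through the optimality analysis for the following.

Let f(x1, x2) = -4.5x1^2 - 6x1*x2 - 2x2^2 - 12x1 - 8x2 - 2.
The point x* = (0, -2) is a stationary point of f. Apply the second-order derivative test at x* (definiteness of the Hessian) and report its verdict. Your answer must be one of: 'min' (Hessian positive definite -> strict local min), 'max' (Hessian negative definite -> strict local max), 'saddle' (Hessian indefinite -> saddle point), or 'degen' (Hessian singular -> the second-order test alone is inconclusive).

Compute the Hessian H = grad^2 f:
  H = [[-9, -6], [-6, -4]]
Verify stationarity: grad f(x*) = H x* + g = (0, 0).
Eigenvalues of H: -13, 0.
H has a zero eigenvalue (singular; negative semidefinite but not definite), so H is neither positive definite, negative definite, nor indefinite. The second-order test alone is inconclusive -> degen.
(Indeed, f is constant along the null direction of H through x*, so x* is not a strict local extremum.)

degen


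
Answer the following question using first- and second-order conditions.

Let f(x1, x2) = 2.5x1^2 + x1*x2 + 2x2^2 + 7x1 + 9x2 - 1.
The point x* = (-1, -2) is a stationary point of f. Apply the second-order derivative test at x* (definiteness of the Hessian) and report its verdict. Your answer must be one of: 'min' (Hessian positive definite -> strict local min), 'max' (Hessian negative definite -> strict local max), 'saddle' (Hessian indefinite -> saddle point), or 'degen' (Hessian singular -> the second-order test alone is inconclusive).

Compute the Hessian H = grad^2 f:
  H = [[5, 1], [1, 4]]
Verify stationarity: grad f(x*) = H x* + g = (0, 0).
Eigenvalues of H: 3.382, 5.618.
Both eigenvalues > 0, so H is positive definite -> x* is a strict local min.

min


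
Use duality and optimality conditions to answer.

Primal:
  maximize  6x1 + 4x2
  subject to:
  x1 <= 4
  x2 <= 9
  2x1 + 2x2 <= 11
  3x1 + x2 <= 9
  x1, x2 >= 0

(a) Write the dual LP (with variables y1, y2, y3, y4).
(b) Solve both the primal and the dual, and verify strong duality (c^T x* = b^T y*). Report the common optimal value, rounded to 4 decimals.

The standard primal-dual pair for 'max c^T x s.t. A x <= b, x >= 0' is:
  Dual:  min b^T y  s.t.  A^T y >= c,  y >= 0.

So the dual LP is:
  minimize  4y1 + 9y2 + 11y3 + 9y4
  subject to:
    y1 + 2y3 + 3y4 >= 6
    y2 + 2y3 + y4 >= 4
    y1, y2, y3, y4 >= 0

Solving the primal: x* = (1.75, 3.75).
  primal value c^T x* = 25.5.
Solving the dual: y* = (0, 0, 1.5, 1).
  dual value b^T y* = 25.5.
Strong duality: c^T x* = b^T y*. Confirmed.

25.5


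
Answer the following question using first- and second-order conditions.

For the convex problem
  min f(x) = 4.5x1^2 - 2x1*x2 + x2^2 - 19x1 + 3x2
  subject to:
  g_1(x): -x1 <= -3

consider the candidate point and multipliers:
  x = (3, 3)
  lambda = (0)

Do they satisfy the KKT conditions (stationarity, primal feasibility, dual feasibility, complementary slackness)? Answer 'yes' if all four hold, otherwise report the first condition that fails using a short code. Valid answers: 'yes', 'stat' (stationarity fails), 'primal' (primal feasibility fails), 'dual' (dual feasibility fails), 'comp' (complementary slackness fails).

Gradient of f: grad f(x) = Q x + c = (2, 3)
Constraint values g_i(x) = a_i^T x - b_i:
  g_1((3, 3)) = 0
Stationarity residual: grad f(x) + sum_i lambda_i a_i = (2, 3)
  -> stationarity FAILS
Primal feasibility (all g_i <= 0): OK
Dual feasibility (all lambda_i >= 0): OK
Complementary slackness (lambda_i * g_i(x) = 0 for all i): OK

Verdict: the first failing condition is stationarity -> stat.

stat


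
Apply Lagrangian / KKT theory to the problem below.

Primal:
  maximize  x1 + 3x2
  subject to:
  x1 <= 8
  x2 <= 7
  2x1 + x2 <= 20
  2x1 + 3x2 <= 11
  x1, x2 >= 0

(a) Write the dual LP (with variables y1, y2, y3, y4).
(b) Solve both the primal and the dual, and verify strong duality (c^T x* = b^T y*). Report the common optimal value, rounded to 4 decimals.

The standard primal-dual pair for 'max c^T x s.t. A x <= b, x >= 0' is:
  Dual:  min b^T y  s.t.  A^T y >= c,  y >= 0.

So the dual LP is:
  minimize  8y1 + 7y2 + 20y3 + 11y4
  subject to:
    y1 + 2y3 + 2y4 >= 1
    y2 + y3 + 3y4 >= 3
    y1, y2, y3, y4 >= 0

Solving the primal: x* = (0, 3.6667).
  primal value c^T x* = 11.
Solving the dual: y* = (0, 0, 0, 1).
  dual value b^T y* = 11.
Strong duality: c^T x* = b^T y*. Confirmed.

11


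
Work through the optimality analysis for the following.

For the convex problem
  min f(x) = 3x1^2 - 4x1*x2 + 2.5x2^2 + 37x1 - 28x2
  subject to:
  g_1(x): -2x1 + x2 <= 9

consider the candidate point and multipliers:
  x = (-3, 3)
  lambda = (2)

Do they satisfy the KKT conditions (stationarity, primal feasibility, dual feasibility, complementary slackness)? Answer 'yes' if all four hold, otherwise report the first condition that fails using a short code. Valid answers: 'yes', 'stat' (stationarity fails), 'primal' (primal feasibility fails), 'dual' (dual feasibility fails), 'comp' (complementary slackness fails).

Gradient of f: grad f(x) = Q x + c = (7, -1)
Constraint values g_i(x) = a_i^T x - b_i:
  g_1((-3, 3)) = 0
Stationarity residual: grad f(x) + sum_i lambda_i a_i = (3, 1)
  -> stationarity FAILS
Primal feasibility (all g_i <= 0): OK
Dual feasibility (all lambda_i >= 0): OK
Complementary slackness (lambda_i * g_i(x) = 0 for all i): OK

Verdict: the first failing condition is stationarity -> stat.

stat


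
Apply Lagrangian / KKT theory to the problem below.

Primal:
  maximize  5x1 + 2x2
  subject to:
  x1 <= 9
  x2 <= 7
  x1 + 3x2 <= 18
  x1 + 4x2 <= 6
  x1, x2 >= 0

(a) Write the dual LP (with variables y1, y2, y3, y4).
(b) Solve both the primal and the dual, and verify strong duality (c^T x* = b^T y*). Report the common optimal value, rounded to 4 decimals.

The standard primal-dual pair for 'max c^T x s.t. A x <= b, x >= 0' is:
  Dual:  min b^T y  s.t.  A^T y >= c,  y >= 0.

So the dual LP is:
  minimize  9y1 + 7y2 + 18y3 + 6y4
  subject to:
    y1 + y3 + y4 >= 5
    y2 + 3y3 + 4y4 >= 2
    y1, y2, y3, y4 >= 0

Solving the primal: x* = (6, 0).
  primal value c^T x* = 30.
Solving the dual: y* = (0, 0, 0, 5).
  dual value b^T y* = 30.
Strong duality: c^T x* = b^T y*. Confirmed.

30


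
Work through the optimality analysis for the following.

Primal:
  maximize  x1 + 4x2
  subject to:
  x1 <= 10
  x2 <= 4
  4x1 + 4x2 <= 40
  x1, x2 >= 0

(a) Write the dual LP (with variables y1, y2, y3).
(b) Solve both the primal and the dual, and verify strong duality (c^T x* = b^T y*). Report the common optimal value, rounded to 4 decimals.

The standard primal-dual pair for 'max c^T x s.t. A x <= b, x >= 0' is:
  Dual:  min b^T y  s.t.  A^T y >= c,  y >= 0.

So the dual LP is:
  minimize  10y1 + 4y2 + 40y3
  subject to:
    y1 + 4y3 >= 1
    y2 + 4y3 >= 4
    y1, y2, y3 >= 0

Solving the primal: x* = (6, 4).
  primal value c^T x* = 22.
Solving the dual: y* = (0, 3, 0.25).
  dual value b^T y* = 22.
Strong duality: c^T x* = b^T y*. Confirmed.

22


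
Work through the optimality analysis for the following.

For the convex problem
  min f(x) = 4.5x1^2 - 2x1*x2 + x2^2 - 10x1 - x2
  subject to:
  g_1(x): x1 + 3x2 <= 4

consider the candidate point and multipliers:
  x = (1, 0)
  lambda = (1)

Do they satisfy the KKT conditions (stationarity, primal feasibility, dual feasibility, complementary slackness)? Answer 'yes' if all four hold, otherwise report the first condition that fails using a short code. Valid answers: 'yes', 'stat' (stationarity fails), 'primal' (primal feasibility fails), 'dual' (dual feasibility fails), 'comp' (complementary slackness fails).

Gradient of f: grad f(x) = Q x + c = (-1, -3)
Constraint values g_i(x) = a_i^T x - b_i:
  g_1((1, 0)) = -3
Stationarity residual: grad f(x) + sum_i lambda_i a_i = (0, 0)
  -> stationarity OK
Primal feasibility (all g_i <= 0): OK
Dual feasibility (all lambda_i >= 0): OK
Complementary slackness (lambda_i * g_i(x) = 0 for all i): FAILS

Verdict: the first failing condition is complementary_slackness -> comp.

comp


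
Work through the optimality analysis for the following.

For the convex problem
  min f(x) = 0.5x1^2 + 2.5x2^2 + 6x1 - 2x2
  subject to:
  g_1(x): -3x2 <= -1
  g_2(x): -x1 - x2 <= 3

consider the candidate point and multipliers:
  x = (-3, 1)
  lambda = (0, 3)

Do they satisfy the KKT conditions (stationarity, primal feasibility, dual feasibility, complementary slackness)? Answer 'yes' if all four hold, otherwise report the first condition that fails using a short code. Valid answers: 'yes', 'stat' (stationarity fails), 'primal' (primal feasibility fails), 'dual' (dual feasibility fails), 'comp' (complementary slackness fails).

Gradient of f: grad f(x) = Q x + c = (3, 3)
Constraint values g_i(x) = a_i^T x - b_i:
  g_1((-3, 1)) = -2
  g_2((-3, 1)) = -1
Stationarity residual: grad f(x) + sum_i lambda_i a_i = (0, 0)
  -> stationarity OK
Primal feasibility (all g_i <= 0): OK
Dual feasibility (all lambda_i >= 0): OK
Complementary slackness (lambda_i * g_i(x) = 0 for all i): FAILS

Verdict: the first failing condition is complementary_slackness -> comp.

comp


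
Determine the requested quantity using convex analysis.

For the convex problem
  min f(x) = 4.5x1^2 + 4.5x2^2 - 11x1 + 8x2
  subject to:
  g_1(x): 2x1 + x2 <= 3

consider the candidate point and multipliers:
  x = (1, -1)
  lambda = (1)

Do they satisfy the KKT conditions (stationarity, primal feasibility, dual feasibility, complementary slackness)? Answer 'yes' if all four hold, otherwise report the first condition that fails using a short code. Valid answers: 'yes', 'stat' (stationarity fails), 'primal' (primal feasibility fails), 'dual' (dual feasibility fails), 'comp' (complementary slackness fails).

Gradient of f: grad f(x) = Q x + c = (-2, -1)
Constraint values g_i(x) = a_i^T x - b_i:
  g_1((1, -1)) = -2
Stationarity residual: grad f(x) + sum_i lambda_i a_i = (0, 0)
  -> stationarity OK
Primal feasibility (all g_i <= 0): OK
Dual feasibility (all lambda_i >= 0): OK
Complementary slackness (lambda_i * g_i(x) = 0 for all i): FAILS

Verdict: the first failing condition is complementary_slackness -> comp.

comp


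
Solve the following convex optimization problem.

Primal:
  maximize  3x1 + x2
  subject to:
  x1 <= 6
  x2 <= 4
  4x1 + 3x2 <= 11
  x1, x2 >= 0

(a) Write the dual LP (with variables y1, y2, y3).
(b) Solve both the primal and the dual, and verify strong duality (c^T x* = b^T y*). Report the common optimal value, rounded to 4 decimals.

The standard primal-dual pair for 'max c^T x s.t. A x <= b, x >= 0' is:
  Dual:  min b^T y  s.t.  A^T y >= c,  y >= 0.

So the dual LP is:
  minimize  6y1 + 4y2 + 11y3
  subject to:
    y1 + 4y3 >= 3
    y2 + 3y3 >= 1
    y1, y2, y3 >= 0

Solving the primal: x* = (2.75, 0).
  primal value c^T x* = 8.25.
Solving the dual: y* = (0, 0, 0.75).
  dual value b^T y* = 8.25.
Strong duality: c^T x* = b^T y*. Confirmed.

8.25


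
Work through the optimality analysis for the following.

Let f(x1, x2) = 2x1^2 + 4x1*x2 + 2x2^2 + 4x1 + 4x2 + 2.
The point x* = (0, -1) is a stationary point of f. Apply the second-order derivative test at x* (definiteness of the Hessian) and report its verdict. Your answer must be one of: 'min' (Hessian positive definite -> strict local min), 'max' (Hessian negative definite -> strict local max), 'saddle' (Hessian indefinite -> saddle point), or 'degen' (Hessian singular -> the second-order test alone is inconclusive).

Compute the Hessian H = grad^2 f:
  H = [[4, 4], [4, 4]]
Verify stationarity: grad f(x*) = H x* + g = (0, 0).
Eigenvalues of H: 0, 8.
H has a zero eigenvalue (singular; positive semidefinite but not definite), so H is neither positive definite, negative definite, nor indefinite. The second-order test alone is inconclusive -> degen.
(Indeed, f is constant along the null direction of H through x*, so x* is not a strict local extremum.)

degen


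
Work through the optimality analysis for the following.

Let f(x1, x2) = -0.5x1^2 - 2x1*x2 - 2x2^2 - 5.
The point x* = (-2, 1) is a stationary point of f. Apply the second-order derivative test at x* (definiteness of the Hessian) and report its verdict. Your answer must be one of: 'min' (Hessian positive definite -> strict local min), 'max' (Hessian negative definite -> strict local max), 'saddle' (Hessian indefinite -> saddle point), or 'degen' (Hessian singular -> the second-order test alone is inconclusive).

Compute the Hessian H = grad^2 f:
  H = [[-1, -2], [-2, -4]]
Verify stationarity: grad f(x*) = H x* + g = (0, 0).
Eigenvalues of H: -5, 0.
H has a zero eigenvalue (singular; negative semidefinite but not definite), so H is neither positive definite, negative definite, nor indefinite. The second-order test alone is inconclusive -> degen.
(Indeed, f is constant along the null direction of H through x*, so x* is not a strict local extremum.)

degen


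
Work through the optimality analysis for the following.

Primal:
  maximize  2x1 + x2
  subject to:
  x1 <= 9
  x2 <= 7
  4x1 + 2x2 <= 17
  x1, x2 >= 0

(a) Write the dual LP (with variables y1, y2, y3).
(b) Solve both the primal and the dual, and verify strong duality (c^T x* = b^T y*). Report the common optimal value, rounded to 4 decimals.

The standard primal-dual pair for 'max c^T x s.t. A x <= b, x >= 0' is:
  Dual:  min b^T y  s.t.  A^T y >= c,  y >= 0.

So the dual LP is:
  minimize  9y1 + 7y2 + 17y3
  subject to:
    y1 + 4y3 >= 2
    y2 + 2y3 >= 1
    y1, y2, y3 >= 0

Solving the primal: x* = (4.25, 0).
  primal value c^T x* = 8.5.
Solving the dual: y* = (0, 0, 0.5).
  dual value b^T y* = 8.5.
Strong duality: c^T x* = b^T y*. Confirmed.

8.5


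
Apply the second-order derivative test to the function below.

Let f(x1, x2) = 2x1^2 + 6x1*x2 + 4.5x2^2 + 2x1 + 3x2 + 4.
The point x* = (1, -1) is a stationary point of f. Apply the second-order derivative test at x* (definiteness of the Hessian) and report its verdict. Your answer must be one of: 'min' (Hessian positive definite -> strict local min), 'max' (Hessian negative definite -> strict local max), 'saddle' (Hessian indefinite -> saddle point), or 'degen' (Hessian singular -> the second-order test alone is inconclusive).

Compute the Hessian H = grad^2 f:
  H = [[4, 6], [6, 9]]
Verify stationarity: grad f(x*) = H x* + g = (0, 0).
Eigenvalues of H: 0, 13.
H has a zero eigenvalue (singular; positive semidefinite but not definite), so H is neither positive definite, negative definite, nor indefinite. The second-order test alone is inconclusive -> degen.
(Indeed, f is constant along the null direction of H through x*, so x* is not a strict local extremum.)

degen


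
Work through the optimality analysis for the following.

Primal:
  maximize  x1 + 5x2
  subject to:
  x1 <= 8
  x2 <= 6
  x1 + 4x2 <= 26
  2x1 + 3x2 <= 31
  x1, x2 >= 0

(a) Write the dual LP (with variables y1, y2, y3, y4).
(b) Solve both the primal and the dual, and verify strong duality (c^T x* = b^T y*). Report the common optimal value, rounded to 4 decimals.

The standard primal-dual pair for 'max c^T x s.t. A x <= b, x >= 0' is:
  Dual:  min b^T y  s.t.  A^T y >= c,  y >= 0.

So the dual LP is:
  minimize  8y1 + 6y2 + 26y3 + 31y4
  subject to:
    y1 + y3 + 2y4 >= 1
    y2 + 4y3 + 3y4 >= 5
    y1, y2, y3, y4 >= 0

Solving the primal: x* = (2, 6).
  primal value c^T x* = 32.
Solving the dual: y* = (0, 1, 1, 0).
  dual value b^T y* = 32.
Strong duality: c^T x* = b^T y*. Confirmed.

32


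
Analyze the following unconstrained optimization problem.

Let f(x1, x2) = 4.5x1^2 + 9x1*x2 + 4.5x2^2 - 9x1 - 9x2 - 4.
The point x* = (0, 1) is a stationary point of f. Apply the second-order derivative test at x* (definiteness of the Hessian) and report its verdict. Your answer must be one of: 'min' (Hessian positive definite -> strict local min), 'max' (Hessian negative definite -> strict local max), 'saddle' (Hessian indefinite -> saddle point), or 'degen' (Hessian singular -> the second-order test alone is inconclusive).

Compute the Hessian H = grad^2 f:
  H = [[9, 9], [9, 9]]
Verify stationarity: grad f(x*) = H x* + g = (0, 0).
Eigenvalues of H: 0, 18.
H has a zero eigenvalue (singular; positive semidefinite but not definite), so H is neither positive definite, negative definite, nor indefinite. The second-order test alone is inconclusive -> degen.
(Indeed, f is constant along the null direction of H through x*, so x* is not a strict local extremum.)

degen


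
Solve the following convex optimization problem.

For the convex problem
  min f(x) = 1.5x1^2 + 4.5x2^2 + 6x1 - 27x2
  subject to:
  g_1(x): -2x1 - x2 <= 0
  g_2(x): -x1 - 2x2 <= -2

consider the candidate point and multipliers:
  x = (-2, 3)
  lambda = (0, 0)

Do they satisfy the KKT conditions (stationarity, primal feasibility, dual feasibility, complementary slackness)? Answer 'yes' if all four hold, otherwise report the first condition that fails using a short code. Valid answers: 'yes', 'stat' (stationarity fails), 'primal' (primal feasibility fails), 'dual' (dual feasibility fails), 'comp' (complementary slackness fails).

Gradient of f: grad f(x) = Q x + c = (0, 0)
Constraint values g_i(x) = a_i^T x - b_i:
  g_1((-2, 3)) = 1
  g_2((-2, 3)) = -2
Stationarity residual: grad f(x) + sum_i lambda_i a_i = (0, 0)
  -> stationarity OK
Primal feasibility (all g_i <= 0): FAILS
Dual feasibility (all lambda_i >= 0): OK
Complementary slackness (lambda_i * g_i(x) = 0 for all i): OK

Verdict: the first failing condition is primal_feasibility -> primal.

primal


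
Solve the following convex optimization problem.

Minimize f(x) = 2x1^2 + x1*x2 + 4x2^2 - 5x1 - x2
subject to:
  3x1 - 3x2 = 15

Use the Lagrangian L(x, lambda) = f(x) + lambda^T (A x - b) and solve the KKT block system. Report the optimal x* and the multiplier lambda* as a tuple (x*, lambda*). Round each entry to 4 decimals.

Form the Lagrangian:
  L(x, lambda) = (1/2) x^T Q x + c^T x + lambda^T (A x - b)
Stationarity (grad_x L = 0): Q x + c + A^T lambda = 0.
Primal feasibility: A x = b.

This gives the KKT block system:
  [ Q   A^T ] [ x     ]   [-c ]
  [ A    0  ] [ lambda ] = [ b ]

Solving the linear system:
  x*      = (3.6429, -1.3571)
  lambda* = (-2.7381)
  f(x*)   = 12.1071

x* = (3.6429, -1.3571), lambda* = (-2.7381)


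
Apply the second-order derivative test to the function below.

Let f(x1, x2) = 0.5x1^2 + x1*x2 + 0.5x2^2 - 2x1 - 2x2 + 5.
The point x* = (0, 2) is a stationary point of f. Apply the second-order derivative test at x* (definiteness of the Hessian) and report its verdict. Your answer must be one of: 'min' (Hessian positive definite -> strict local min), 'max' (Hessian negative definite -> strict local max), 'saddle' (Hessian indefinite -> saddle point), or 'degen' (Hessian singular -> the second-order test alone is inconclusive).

Compute the Hessian H = grad^2 f:
  H = [[1, 1], [1, 1]]
Verify stationarity: grad f(x*) = H x* + g = (0, 0).
Eigenvalues of H: 0, 2.
H has a zero eigenvalue (singular; positive semidefinite but not definite), so H is neither positive definite, negative definite, nor indefinite. The second-order test alone is inconclusive -> degen.
(Indeed, f is constant along the null direction of H through x*, so x* is not a strict local extremum.)

degen


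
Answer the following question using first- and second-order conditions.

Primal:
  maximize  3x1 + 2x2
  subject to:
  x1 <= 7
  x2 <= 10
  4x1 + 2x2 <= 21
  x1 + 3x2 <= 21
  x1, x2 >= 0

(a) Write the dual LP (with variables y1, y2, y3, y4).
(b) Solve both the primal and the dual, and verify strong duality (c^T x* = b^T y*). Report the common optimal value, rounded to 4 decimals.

The standard primal-dual pair for 'max c^T x s.t. A x <= b, x >= 0' is:
  Dual:  min b^T y  s.t.  A^T y >= c,  y >= 0.

So the dual LP is:
  minimize  7y1 + 10y2 + 21y3 + 21y4
  subject to:
    y1 + 4y3 + y4 >= 3
    y2 + 2y3 + 3y4 >= 2
    y1, y2, y3, y4 >= 0

Solving the primal: x* = (2.1, 6.3).
  primal value c^T x* = 18.9.
Solving the dual: y* = (0, 0, 0.7, 0.2).
  dual value b^T y* = 18.9.
Strong duality: c^T x* = b^T y*. Confirmed.

18.9


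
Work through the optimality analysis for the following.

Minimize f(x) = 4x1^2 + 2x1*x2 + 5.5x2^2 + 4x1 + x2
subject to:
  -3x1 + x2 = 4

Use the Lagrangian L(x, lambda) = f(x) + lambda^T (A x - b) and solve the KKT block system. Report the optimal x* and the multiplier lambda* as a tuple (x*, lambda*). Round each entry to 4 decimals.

Form the Lagrangian:
  L(x, lambda) = (1/2) x^T Q x + c^T x + lambda^T (A x - b)
Stationarity (grad_x L = 0): Q x + c + A^T lambda = 0.
Primal feasibility: A x = b.

This gives the KKT block system:
  [ Q   A^T ] [ x     ]   [-c ]
  [ A    0  ] [ lambda ] = [ b ]

Solving the linear system:
  x*      = (-1.2353, 0.2941)
  lambda* = (-1.7647)
  f(x*)   = 1.2059

x* = (-1.2353, 0.2941), lambda* = (-1.7647)


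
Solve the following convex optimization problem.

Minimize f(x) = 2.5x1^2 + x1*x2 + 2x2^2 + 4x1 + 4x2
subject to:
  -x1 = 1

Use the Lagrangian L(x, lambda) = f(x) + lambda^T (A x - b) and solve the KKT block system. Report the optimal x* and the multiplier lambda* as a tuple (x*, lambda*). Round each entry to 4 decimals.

Form the Lagrangian:
  L(x, lambda) = (1/2) x^T Q x + c^T x + lambda^T (A x - b)
Stationarity (grad_x L = 0): Q x + c + A^T lambda = 0.
Primal feasibility: A x = b.

This gives the KKT block system:
  [ Q   A^T ] [ x     ]   [-c ]
  [ A    0  ] [ lambda ] = [ b ]

Solving the linear system:
  x*      = (-1, -0.75)
  lambda* = (-1.75)
  f(x*)   = -2.625

x* = (-1, -0.75), lambda* = (-1.75)


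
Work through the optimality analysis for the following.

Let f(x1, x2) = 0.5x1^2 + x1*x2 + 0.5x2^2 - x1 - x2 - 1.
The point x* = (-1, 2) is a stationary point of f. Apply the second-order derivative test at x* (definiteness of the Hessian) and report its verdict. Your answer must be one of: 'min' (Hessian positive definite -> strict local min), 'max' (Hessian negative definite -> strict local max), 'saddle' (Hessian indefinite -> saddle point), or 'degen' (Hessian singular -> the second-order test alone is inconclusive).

Compute the Hessian H = grad^2 f:
  H = [[1, 1], [1, 1]]
Verify stationarity: grad f(x*) = H x* + g = (0, 0).
Eigenvalues of H: 0, 2.
H has a zero eigenvalue (singular; positive semidefinite but not definite), so H is neither positive definite, negative definite, nor indefinite. The second-order test alone is inconclusive -> degen.
(Indeed, f is constant along the null direction of H through x*, so x* is not a strict local extremum.)

degen


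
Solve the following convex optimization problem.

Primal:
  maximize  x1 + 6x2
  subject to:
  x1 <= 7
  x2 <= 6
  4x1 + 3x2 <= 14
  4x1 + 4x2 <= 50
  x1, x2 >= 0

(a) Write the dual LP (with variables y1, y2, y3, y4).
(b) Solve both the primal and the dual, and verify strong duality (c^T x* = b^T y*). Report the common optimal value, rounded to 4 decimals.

The standard primal-dual pair for 'max c^T x s.t. A x <= b, x >= 0' is:
  Dual:  min b^T y  s.t.  A^T y >= c,  y >= 0.

So the dual LP is:
  minimize  7y1 + 6y2 + 14y3 + 50y4
  subject to:
    y1 + 4y3 + 4y4 >= 1
    y2 + 3y3 + 4y4 >= 6
    y1, y2, y3, y4 >= 0

Solving the primal: x* = (0, 4.6667).
  primal value c^T x* = 28.
Solving the dual: y* = (0, 0, 2, 0).
  dual value b^T y* = 28.
Strong duality: c^T x* = b^T y*. Confirmed.

28


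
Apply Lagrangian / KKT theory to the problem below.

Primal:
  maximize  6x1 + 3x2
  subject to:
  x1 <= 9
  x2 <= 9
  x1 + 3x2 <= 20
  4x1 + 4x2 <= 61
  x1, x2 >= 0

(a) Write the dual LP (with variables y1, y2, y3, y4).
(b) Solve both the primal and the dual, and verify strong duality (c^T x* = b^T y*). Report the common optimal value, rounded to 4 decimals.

The standard primal-dual pair for 'max c^T x s.t. A x <= b, x >= 0' is:
  Dual:  min b^T y  s.t.  A^T y >= c,  y >= 0.

So the dual LP is:
  minimize  9y1 + 9y2 + 20y3 + 61y4
  subject to:
    y1 + y3 + 4y4 >= 6
    y2 + 3y3 + 4y4 >= 3
    y1, y2, y3, y4 >= 0

Solving the primal: x* = (9, 3.6667).
  primal value c^T x* = 65.
Solving the dual: y* = (5, 0, 1, 0).
  dual value b^T y* = 65.
Strong duality: c^T x* = b^T y*. Confirmed.

65


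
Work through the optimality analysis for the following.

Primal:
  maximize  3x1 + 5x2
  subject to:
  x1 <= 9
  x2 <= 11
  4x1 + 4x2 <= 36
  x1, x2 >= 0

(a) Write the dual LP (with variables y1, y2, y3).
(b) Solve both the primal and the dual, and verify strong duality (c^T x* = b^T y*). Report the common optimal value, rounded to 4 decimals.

The standard primal-dual pair for 'max c^T x s.t. A x <= b, x >= 0' is:
  Dual:  min b^T y  s.t.  A^T y >= c,  y >= 0.

So the dual LP is:
  minimize  9y1 + 11y2 + 36y3
  subject to:
    y1 + 4y3 >= 3
    y2 + 4y3 >= 5
    y1, y2, y3 >= 0

Solving the primal: x* = (0, 9).
  primal value c^T x* = 45.
Solving the dual: y* = (0, 0, 1.25).
  dual value b^T y* = 45.
Strong duality: c^T x* = b^T y*. Confirmed.

45


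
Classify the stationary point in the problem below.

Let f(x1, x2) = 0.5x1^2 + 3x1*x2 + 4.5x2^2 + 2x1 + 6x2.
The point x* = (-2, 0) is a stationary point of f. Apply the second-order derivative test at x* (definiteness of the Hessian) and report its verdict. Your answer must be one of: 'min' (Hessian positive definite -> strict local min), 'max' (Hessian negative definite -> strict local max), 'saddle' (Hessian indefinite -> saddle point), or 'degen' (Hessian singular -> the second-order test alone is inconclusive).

Compute the Hessian H = grad^2 f:
  H = [[1, 3], [3, 9]]
Verify stationarity: grad f(x*) = H x* + g = (0, 0).
Eigenvalues of H: 0, 10.
H has a zero eigenvalue (singular; positive semidefinite but not definite), so H is neither positive definite, negative definite, nor indefinite. The second-order test alone is inconclusive -> degen.
(Indeed, f is constant along the null direction of H through x*, so x* is not a strict local extremum.)

degen


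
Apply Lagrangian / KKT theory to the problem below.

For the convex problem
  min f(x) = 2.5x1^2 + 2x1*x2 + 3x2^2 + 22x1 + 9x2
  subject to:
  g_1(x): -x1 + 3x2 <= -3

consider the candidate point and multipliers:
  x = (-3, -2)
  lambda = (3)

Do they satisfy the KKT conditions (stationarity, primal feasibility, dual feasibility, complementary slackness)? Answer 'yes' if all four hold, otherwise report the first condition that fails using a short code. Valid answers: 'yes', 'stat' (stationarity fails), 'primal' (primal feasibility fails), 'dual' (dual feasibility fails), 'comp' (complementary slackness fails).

Gradient of f: grad f(x) = Q x + c = (3, -9)
Constraint values g_i(x) = a_i^T x - b_i:
  g_1((-3, -2)) = 0
Stationarity residual: grad f(x) + sum_i lambda_i a_i = (0, 0)
  -> stationarity OK
Primal feasibility (all g_i <= 0): OK
Dual feasibility (all lambda_i >= 0): OK
Complementary slackness (lambda_i * g_i(x) = 0 for all i): OK

Verdict: yes, KKT holds.

yes


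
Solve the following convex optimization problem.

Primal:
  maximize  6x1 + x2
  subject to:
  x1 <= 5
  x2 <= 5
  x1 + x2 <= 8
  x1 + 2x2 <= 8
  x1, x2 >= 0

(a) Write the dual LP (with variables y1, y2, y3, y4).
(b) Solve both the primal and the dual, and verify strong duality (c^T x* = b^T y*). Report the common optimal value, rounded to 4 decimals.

The standard primal-dual pair for 'max c^T x s.t. A x <= b, x >= 0' is:
  Dual:  min b^T y  s.t.  A^T y >= c,  y >= 0.

So the dual LP is:
  minimize  5y1 + 5y2 + 8y3 + 8y4
  subject to:
    y1 + y3 + y4 >= 6
    y2 + y3 + 2y4 >= 1
    y1, y2, y3, y4 >= 0

Solving the primal: x* = (5, 1.5).
  primal value c^T x* = 31.5.
Solving the dual: y* = (5.5, 0, 0, 0.5).
  dual value b^T y* = 31.5.
Strong duality: c^T x* = b^T y*. Confirmed.

31.5


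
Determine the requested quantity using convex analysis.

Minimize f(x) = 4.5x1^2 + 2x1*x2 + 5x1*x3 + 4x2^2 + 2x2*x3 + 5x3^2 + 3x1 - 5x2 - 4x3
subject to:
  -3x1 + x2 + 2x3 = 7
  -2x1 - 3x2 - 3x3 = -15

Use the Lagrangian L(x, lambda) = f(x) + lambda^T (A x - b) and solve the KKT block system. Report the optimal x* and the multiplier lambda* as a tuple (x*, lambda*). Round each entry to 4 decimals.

Form the Lagrangian:
  L(x, lambda) = (1/2) x^T Q x + c^T x + lambda^T (A x - b)
Stationarity (grad_x L = 0): Q x + c + A^T lambda = 0.
Primal feasibility: A x = b.

This gives the KKT block system:
  [ Q   A^T ] [ x     ]   [-c ]
  [ A    0  ] [ lambda ] = [ b ]

Solving the linear system:
  x*      = (0, 3, 2)
  lambda* = (1, 8)
  f(x*)   = 45

x* = (0, 3, 2), lambda* = (1, 8)


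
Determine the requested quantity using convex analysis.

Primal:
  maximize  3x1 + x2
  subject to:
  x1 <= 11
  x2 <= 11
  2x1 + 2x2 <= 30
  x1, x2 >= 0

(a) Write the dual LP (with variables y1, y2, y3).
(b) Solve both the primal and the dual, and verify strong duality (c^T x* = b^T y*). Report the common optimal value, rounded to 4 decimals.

The standard primal-dual pair for 'max c^T x s.t. A x <= b, x >= 0' is:
  Dual:  min b^T y  s.t.  A^T y >= c,  y >= 0.

So the dual LP is:
  minimize  11y1 + 11y2 + 30y3
  subject to:
    y1 + 2y3 >= 3
    y2 + 2y3 >= 1
    y1, y2, y3 >= 0

Solving the primal: x* = (11, 4).
  primal value c^T x* = 37.
Solving the dual: y* = (2, 0, 0.5).
  dual value b^T y* = 37.
Strong duality: c^T x* = b^T y*. Confirmed.

37


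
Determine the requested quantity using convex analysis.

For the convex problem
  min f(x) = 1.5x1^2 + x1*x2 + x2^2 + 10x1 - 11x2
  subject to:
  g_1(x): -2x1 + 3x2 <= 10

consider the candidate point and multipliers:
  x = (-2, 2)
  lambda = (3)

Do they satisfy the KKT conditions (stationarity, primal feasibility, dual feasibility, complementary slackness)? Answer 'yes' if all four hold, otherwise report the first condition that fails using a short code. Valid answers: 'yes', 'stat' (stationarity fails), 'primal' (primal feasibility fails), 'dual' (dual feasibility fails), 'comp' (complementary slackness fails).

Gradient of f: grad f(x) = Q x + c = (6, -9)
Constraint values g_i(x) = a_i^T x - b_i:
  g_1((-2, 2)) = 0
Stationarity residual: grad f(x) + sum_i lambda_i a_i = (0, 0)
  -> stationarity OK
Primal feasibility (all g_i <= 0): OK
Dual feasibility (all lambda_i >= 0): OK
Complementary slackness (lambda_i * g_i(x) = 0 for all i): OK

Verdict: yes, KKT holds.

yes


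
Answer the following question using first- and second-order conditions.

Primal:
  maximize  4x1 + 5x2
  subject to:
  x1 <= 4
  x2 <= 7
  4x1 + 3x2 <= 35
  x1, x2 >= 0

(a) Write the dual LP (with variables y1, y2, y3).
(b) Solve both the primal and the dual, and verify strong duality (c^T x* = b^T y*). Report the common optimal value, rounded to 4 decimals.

The standard primal-dual pair for 'max c^T x s.t. A x <= b, x >= 0' is:
  Dual:  min b^T y  s.t.  A^T y >= c,  y >= 0.

So the dual LP is:
  minimize  4y1 + 7y2 + 35y3
  subject to:
    y1 + 4y3 >= 4
    y2 + 3y3 >= 5
    y1, y2, y3 >= 0

Solving the primal: x* = (3.5, 7).
  primal value c^T x* = 49.
Solving the dual: y* = (0, 2, 1).
  dual value b^T y* = 49.
Strong duality: c^T x* = b^T y*. Confirmed.

49


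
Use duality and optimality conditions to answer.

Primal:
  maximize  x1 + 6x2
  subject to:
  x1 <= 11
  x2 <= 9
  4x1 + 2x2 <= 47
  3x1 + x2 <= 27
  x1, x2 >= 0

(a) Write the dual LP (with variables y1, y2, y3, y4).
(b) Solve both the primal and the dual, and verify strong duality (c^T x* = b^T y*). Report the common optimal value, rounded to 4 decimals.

The standard primal-dual pair for 'max c^T x s.t. A x <= b, x >= 0' is:
  Dual:  min b^T y  s.t.  A^T y >= c,  y >= 0.

So the dual LP is:
  minimize  11y1 + 9y2 + 47y3 + 27y4
  subject to:
    y1 + 4y3 + 3y4 >= 1
    y2 + 2y3 + y4 >= 6
    y1, y2, y3, y4 >= 0

Solving the primal: x* = (6, 9).
  primal value c^T x* = 60.
Solving the dual: y* = (0, 5.6667, 0, 0.3333).
  dual value b^T y* = 60.
Strong duality: c^T x* = b^T y*. Confirmed.

60


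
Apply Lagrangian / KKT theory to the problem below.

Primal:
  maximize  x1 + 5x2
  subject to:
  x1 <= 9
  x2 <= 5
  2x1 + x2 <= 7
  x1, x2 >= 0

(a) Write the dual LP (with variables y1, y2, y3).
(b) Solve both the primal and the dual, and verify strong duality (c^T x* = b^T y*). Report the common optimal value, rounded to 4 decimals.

The standard primal-dual pair for 'max c^T x s.t. A x <= b, x >= 0' is:
  Dual:  min b^T y  s.t.  A^T y >= c,  y >= 0.

So the dual LP is:
  minimize  9y1 + 5y2 + 7y3
  subject to:
    y1 + 2y3 >= 1
    y2 + y3 >= 5
    y1, y2, y3 >= 0

Solving the primal: x* = (1, 5).
  primal value c^T x* = 26.
Solving the dual: y* = (0, 4.5, 0.5).
  dual value b^T y* = 26.
Strong duality: c^T x* = b^T y*. Confirmed.

26


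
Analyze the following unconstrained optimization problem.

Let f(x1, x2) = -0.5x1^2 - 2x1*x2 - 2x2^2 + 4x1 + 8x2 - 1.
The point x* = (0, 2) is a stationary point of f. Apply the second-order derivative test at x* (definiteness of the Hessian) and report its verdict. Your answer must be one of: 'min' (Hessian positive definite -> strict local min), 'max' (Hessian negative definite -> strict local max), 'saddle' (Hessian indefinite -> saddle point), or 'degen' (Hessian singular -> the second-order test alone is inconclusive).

Compute the Hessian H = grad^2 f:
  H = [[-1, -2], [-2, -4]]
Verify stationarity: grad f(x*) = H x* + g = (0, 0).
Eigenvalues of H: -5, 0.
H has a zero eigenvalue (singular; negative semidefinite but not definite), so H is neither positive definite, negative definite, nor indefinite. The second-order test alone is inconclusive -> degen.
(Indeed, f is constant along the null direction of H through x*, so x* is not a strict local extremum.)

degen


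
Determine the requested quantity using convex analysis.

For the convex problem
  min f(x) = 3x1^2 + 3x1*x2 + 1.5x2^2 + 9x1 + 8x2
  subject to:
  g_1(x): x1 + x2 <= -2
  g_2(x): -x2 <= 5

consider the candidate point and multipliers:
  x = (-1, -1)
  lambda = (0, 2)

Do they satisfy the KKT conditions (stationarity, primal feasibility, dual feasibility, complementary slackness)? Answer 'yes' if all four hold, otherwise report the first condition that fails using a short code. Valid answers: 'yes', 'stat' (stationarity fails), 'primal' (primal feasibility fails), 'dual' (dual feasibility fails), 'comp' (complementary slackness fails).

Gradient of f: grad f(x) = Q x + c = (0, 2)
Constraint values g_i(x) = a_i^T x - b_i:
  g_1((-1, -1)) = 0
  g_2((-1, -1)) = -4
Stationarity residual: grad f(x) + sum_i lambda_i a_i = (0, 0)
  -> stationarity OK
Primal feasibility (all g_i <= 0): OK
Dual feasibility (all lambda_i >= 0): OK
Complementary slackness (lambda_i * g_i(x) = 0 for all i): FAILS

Verdict: the first failing condition is complementary_slackness -> comp.

comp


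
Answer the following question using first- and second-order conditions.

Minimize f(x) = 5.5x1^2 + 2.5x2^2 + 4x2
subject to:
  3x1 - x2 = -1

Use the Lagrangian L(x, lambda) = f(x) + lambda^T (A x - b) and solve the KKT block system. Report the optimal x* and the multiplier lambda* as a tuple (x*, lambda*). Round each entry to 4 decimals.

Form the Lagrangian:
  L(x, lambda) = (1/2) x^T Q x + c^T x + lambda^T (A x - b)
Stationarity (grad_x L = 0): Q x + c + A^T lambda = 0.
Primal feasibility: A x = b.

This gives the KKT block system:
  [ Q   A^T ] [ x     ]   [-c ]
  [ A    0  ] [ lambda ] = [ b ]

Solving the linear system:
  x*      = (-0.4821, -0.4464)
  lambda* = (1.7679)
  f(x*)   = -0.0089

x* = (-0.4821, -0.4464), lambda* = (1.7679)


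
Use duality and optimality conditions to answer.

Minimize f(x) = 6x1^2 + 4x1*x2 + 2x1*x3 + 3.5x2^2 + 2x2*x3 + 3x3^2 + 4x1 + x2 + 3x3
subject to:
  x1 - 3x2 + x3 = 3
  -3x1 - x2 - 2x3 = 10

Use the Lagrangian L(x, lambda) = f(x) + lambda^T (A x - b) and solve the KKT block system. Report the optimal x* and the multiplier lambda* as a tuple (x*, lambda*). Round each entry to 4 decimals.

Form the Lagrangian:
  L(x, lambda) = (1/2) x^T Q x + c^T x + lambda^T (A x - b)
Stationarity (grad_x L = 0): Q x + c + A^T lambda = 0.
Primal feasibility: A x = b.

This gives the KKT block system:
  [ Q   A^T ] [ x     ]   [-c ]
  [ A    0  ] [ lambda ] = [ b ]

Solving the linear system:
  x*      = (-1.4004, -2.0857, -1.8565)
  lambda* = (-4.3882, -9.7497)
  f(x*)   = 48.7024

x* = (-1.4004, -2.0857, -1.8565), lambda* = (-4.3882, -9.7497)


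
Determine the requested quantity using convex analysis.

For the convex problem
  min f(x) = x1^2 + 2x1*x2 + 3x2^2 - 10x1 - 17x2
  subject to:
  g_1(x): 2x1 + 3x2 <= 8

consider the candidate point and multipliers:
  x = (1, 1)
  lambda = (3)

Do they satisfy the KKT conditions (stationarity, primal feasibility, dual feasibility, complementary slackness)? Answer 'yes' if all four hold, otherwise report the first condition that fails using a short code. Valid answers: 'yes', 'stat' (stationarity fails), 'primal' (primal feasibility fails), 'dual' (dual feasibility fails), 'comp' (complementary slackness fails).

Gradient of f: grad f(x) = Q x + c = (-6, -9)
Constraint values g_i(x) = a_i^T x - b_i:
  g_1((1, 1)) = -3
Stationarity residual: grad f(x) + sum_i lambda_i a_i = (0, 0)
  -> stationarity OK
Primal feasibility (all g_i <= 0): OK
Dual feasibility (all lambda_i >= 0): OK
Complementary slackness (lambda_i * g_i(x) = 0 for all i): FAILS

Verdict: the first failing condition is complementary_slackness -> comp.

comp
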